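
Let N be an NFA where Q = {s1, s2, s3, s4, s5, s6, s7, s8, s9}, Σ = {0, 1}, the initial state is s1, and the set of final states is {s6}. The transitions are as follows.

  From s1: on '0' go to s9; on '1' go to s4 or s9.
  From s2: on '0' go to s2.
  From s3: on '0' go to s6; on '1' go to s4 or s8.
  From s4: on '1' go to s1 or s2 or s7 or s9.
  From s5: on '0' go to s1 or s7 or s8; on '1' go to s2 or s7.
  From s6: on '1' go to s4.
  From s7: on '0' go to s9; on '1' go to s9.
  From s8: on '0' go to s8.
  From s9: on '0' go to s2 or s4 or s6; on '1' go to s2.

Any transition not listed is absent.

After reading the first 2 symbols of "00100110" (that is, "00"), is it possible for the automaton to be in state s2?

Start in {s1}.
Read '0': {s1} → {s9}.
Read '0': {s9} → {s2, s4, s6}.
State s2 is in {s2, s4, s6}.

Yes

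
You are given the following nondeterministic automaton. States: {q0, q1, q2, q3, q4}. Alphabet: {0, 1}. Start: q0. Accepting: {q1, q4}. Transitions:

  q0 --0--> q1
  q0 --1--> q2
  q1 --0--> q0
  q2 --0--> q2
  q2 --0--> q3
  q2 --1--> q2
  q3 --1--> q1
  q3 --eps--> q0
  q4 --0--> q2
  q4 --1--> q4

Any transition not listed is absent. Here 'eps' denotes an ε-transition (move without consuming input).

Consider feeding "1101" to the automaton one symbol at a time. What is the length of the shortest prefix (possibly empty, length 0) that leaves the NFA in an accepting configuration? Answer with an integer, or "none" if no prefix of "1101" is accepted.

4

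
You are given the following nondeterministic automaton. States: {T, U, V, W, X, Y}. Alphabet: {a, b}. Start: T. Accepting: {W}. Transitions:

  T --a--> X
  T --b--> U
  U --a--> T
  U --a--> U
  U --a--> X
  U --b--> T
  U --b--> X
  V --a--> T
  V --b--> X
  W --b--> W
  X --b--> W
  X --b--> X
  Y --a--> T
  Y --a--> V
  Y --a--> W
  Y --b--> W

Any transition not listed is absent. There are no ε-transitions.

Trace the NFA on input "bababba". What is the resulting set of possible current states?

Start in {T}.
Read 'b': {T} → {U}.
Read 'a': {U} → {T, U, X}.
Read 'b': {T, U, X} → {T, U, W, X}.
Read 'a': {T, U, W, X} → {T, U, X}.
Read 'b': {T, U, X} → {T, U, W, X}.
Read 'b': {T, U, W, X} → {T, U, W, X}.
Read 'a': {T, U, W, X} → {T, U, X}.

{T, U, X}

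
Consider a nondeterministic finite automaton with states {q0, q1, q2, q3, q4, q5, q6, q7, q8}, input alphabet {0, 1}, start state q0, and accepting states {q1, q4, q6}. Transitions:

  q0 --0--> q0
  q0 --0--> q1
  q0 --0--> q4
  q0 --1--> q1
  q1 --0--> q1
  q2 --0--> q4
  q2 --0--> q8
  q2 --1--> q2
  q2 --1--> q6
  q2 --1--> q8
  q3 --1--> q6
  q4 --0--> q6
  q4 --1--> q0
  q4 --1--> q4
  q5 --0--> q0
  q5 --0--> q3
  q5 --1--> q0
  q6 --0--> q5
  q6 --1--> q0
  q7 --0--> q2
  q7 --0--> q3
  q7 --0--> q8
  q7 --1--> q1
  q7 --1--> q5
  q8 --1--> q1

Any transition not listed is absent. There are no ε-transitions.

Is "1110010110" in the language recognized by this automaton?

No

Start in {q0}.
Read '1': q0→{q1}; now {q1}.
Read '1': q1→∅; now ∅.
The set is empty and remains empty for the remaining 8 symbols.
The final set ∅ contains no accepting state.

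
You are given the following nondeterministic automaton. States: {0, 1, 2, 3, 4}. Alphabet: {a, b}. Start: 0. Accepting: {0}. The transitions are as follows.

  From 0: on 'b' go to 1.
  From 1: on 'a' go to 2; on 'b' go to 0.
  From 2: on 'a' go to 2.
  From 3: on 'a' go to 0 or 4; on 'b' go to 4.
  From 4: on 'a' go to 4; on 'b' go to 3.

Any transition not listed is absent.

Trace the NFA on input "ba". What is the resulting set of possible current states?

Start in {0}.
Read 'b': {0} → {1}.
Read 'a': {1} → {2}.

{2}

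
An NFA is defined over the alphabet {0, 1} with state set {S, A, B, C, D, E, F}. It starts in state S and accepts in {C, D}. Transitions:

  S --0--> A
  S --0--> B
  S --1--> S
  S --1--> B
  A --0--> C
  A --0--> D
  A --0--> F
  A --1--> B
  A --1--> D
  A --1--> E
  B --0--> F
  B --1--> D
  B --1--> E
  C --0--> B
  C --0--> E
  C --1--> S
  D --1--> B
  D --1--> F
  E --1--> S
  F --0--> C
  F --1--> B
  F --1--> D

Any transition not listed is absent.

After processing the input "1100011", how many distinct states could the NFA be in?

Start in {S}.
Read '1': {S} → {S, B}.
Read '1': {S, B} → {S, B, D, E}.
Read '0': {S, B, D, E} → {A, B, F}.
Read '0': {A, B, F} → {C, D, F}.
Read '0': {C, D, F} → {B, C, E}.
Read '1': {B, C, E} → {S, D, E}.
Read '1': {S, D, E} → {S, B, F}.
That set has 3 states.

3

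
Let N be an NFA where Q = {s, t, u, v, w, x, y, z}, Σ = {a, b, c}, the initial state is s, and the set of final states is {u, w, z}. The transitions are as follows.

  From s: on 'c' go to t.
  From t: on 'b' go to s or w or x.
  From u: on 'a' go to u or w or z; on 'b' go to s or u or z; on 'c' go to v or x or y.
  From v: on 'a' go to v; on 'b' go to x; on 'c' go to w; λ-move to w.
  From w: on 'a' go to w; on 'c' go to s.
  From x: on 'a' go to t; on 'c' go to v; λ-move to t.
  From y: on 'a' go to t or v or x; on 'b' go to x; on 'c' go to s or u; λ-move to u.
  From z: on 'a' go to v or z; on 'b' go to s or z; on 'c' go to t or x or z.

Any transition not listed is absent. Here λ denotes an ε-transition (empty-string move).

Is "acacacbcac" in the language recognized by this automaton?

Start in {s}.
Read 'a': {s} → ∅.
The set is empty and remains empty for the remaining 9 symbols.
The final set ∅ contains no accepting state.

No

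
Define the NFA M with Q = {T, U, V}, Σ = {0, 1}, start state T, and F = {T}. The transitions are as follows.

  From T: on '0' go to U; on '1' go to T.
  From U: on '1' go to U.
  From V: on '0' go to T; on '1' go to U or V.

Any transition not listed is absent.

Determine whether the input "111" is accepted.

Yes

Start in {T}.
Read '1': T→{T}; now {T}.
Read '1': T→{T}; now {T}.
Read '1': T→{T}; now {T}.
The final set {T} contains the accepting state T.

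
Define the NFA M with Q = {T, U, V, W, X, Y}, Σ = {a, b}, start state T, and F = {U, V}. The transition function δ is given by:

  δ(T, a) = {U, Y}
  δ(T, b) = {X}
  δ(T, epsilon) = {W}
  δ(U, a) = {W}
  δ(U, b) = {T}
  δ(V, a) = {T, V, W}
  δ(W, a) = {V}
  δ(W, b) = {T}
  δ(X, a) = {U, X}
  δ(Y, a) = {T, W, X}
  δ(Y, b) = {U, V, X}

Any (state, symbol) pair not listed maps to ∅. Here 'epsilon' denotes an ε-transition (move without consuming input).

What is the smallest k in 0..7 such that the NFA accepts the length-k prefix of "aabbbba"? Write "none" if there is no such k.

1

Start: ε-closure({T}) = {T, W}.
Read 'a': T→{U, Y}, W→{V}; now {U, V, Y}.
None of the earlier sets intersect F, but {U, V, Y} does.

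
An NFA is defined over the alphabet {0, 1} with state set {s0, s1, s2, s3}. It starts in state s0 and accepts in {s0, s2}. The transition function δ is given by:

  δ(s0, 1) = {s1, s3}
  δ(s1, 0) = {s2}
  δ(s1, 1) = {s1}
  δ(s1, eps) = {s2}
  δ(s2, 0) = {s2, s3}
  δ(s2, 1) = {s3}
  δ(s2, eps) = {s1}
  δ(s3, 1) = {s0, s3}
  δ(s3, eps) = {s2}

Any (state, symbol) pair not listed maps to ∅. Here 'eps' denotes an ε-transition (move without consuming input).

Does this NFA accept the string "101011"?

Yes

Start in {s0}.
Read '1': {s0} → {s1, s2, s3}.
Read '0': {s1, s2, s3} → {s1, s2, s3}.
Read '1': {s1, s2, s3} → {s0, s1, s2, s3}.
Read '0': {s0, s1, s2, s3} → {s1, s2, s3}.
Read '1': {s1, s2, s3} → {s0, s1, s2, s3}.
Read '1': {s0, s1, s2, s3} → {s0, s1, s2, s3}.
The final set {s0, s1, s2, s3} contains the accepting states s0, s2.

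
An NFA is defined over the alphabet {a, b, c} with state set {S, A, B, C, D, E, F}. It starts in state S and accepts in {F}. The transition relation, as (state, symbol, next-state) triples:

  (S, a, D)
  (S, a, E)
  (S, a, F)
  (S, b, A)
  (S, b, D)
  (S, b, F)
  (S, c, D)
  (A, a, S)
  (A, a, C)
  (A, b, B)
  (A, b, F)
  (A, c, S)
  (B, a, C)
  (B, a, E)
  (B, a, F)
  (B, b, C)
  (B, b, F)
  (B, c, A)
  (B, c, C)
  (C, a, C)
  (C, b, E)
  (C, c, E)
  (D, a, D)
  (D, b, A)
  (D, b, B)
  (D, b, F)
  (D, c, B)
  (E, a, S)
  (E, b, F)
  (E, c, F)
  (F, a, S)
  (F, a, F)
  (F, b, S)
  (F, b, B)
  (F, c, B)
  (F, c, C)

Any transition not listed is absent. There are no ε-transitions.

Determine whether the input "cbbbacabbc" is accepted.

No

Start in {S}.
Read 'c': S→{D}; now {D}.
Read 'b': D→{A, B, F}; now {A, B, F}.
Read 'b': A→{B, F}, B→{C, F}, F→{S, B}; now {S, B, C, F}.
Read 'b': S→{A, D, F}, B→{C, F}, C→{E}, F→{S, B}; now {S, A, B, C, D, E, F}.
Read 'a': S→{D, E, F}, A→{S, C}, B→{C, E, F}, C→{C}, D→{D}, E→{S}, F→{S, F}; now {S, C, D, E, F}.
Read 'c': S→{D}, C→{E}, D→{B}, E→{F}, F→{B, C}; now {B, C, D, E, F}.
Read 'a': B→{C, E, F}, C→{C}, D→{D}, E→{S}, F→{S, F}; now {S, C, D, E, F}.
Read 'b': S→{A, D, F}, C→{E}, D→{A, B, F}, E→{F}, F→{S, B}; now {S, A, B, D, E, F}.
Read 'b': S→{A, D, F}, A→{B, F}, B→{C, F}, D→{A, B, F}, E→{F}, F→{S, B}; now {S, A, B, C, D, F}.
Read 'c': S→{D}, A→{S}, B→{A, C}, C→{E}, D→{B}, F→{B, C}; now {S, A, B, C, D, E}.
The final set {S, A, B, C, D, E} contains no accepting state.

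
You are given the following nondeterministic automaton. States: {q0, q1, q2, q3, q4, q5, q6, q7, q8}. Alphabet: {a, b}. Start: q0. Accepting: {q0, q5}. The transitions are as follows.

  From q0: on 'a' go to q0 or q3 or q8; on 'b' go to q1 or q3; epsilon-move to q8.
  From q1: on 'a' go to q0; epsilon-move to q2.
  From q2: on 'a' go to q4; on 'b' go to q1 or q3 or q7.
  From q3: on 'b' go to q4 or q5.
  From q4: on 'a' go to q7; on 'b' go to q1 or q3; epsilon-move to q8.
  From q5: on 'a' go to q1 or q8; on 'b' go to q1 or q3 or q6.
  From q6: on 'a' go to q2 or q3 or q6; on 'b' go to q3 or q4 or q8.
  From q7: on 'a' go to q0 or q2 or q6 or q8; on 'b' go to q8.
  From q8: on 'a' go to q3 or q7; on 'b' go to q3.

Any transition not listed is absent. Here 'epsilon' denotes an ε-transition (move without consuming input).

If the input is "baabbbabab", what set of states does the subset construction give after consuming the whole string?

{q1, q2, q3, q4, q5, q7, q8}

Start: ε-closure({q0}) = {q0, q8}.
Read 'b': q0→{q1, q3}, q8→{q3}; union {q1, q3}; ε-closure = {q1, q2, q3}.
Read 'a': q1→{q0}, q2→{q4}, q3→∅; union {q0, q4}; ε-closure = {q0, q4, q8}.
Read 'a': q0→{q0, q3, q8}, q4→{q7}, q8→{q3, q7}; now {q0, q3, q7, q8}.
Read 'b': q0→{q1, q3}, q3→{q4, q5}, q7→{q8}, q8→{q3}; union {q1, q3, q4, q5, q8}; ε-closure = {q1, q2, q3, q4, q5, q8}.
Read 'b': q1→∅, q2→{q1, q3, q7}, q3→{q4, q5}, q4→{q1, q3}, q5→{q1, q3, q6}, q8→{q3}; union {q1, q3, q4, q5, q6, q7}; ε-closure = {q1, q2, q3, q4, q5, q6, q7, q8}.
Read 'b': q1→∅, q2→{q1, q3, q7}, q3→{q4, q5}, q4→{q1, q3}, q5→{q1, q3, q6}, q6→{q3, q4, q8}, q7→{q8}, q8→{q3}; union {q1, q3, q4, q5, q6, q7, q8}; ε-closure = {q1, q2, q3, q4, q5, q6, q7, q8}.
Read 'a': q1→{q0}, q2→{q4}, q3→∅, q4→{q7}, q5→{q1, q8}, q6→{q2, q3, q6}, q7→{q0, q2, q6, q8}, q8→{q3, q7}; now {q0, q1, q2, q3, q4, q6, q7, q8}.
Read 'b': q0→{q1, q3}, q1→∅, q2→{q1, q3, q7}, q3→{q4, q5}, q4→{q1, q3}, q6→{q3, q4, q8}, q7→{q8}, q8→{q3}; union {q1, q3, q4, q5, q7, q8}; ε-closure = {q1, q2, q3, q4, q5, q7, q8}.
Read 'a': q1→{q0}, q2→{q4}, q3→∅, q4→{q7}, q5→{q1, q8}, q7→{q0, q2, q6, q8}, q8→{q3, q7}; now {q0, q1, q2, q3, q4, q6, q7, q8}.
Read 'b': q0→{q1, q3}, q1→∅, q2→{q1, q3, q7}, q3→{q4, q5}, q4→{q1, q3}, q6→{q3, q4, q8}, q7→{q8}, q8→{q3}; union {q1, q3, q4, q5, q7, q8}; ε-closure = {q1, q2, q3, q4, q5, q7, q8}.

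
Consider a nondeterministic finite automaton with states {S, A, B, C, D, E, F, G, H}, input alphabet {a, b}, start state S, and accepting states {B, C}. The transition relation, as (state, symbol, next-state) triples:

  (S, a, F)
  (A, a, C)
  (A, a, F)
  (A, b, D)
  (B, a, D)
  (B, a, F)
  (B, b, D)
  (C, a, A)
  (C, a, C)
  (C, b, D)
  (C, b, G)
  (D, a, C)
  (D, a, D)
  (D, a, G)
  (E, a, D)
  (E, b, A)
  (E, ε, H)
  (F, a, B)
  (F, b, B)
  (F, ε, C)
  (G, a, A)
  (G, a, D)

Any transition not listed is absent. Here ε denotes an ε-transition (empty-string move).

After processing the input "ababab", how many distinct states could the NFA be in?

3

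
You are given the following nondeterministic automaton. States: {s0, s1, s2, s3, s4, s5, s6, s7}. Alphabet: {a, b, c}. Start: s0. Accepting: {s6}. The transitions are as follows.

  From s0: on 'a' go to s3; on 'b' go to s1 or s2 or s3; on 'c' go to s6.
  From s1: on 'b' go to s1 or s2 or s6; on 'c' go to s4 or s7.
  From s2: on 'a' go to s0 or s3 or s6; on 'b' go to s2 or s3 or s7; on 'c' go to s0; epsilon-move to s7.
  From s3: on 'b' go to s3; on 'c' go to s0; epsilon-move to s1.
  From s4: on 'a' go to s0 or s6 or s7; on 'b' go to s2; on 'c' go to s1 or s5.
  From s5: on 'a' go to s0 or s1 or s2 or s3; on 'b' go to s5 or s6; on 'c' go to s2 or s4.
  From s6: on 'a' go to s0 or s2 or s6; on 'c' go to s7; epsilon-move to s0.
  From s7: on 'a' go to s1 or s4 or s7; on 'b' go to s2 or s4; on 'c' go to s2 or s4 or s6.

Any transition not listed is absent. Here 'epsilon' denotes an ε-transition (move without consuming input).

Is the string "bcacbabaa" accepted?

Yes

Start in {s0}.
Read 'b': s0→{s1, s2, s3}; union {s1, s2, s3}; ε-closure = {s1, s2, s3, s7}.
Read 'c': s1→{s4, s7}, s2→{s0}, s3→{s0}, s7→{s2, s4, s6}; now {s0, s2, s4, s6, s7}.
Read 'a': s0→{s3}, s2→{s0, s3, s6}, s4→{s0, s6, s7}, s6→{s0, s2, s6}, s7→{s1, s4, s7}; now {s0, s1, s2, s3, s4, s6, s7}.
Read 'c': s0→{s6}, s1→{s4, s7}, s2→{s0}, s3→{s0}, s4→{s1, s5}, s6→{s7}, s7→{s2, s4, s6}; now {s0, s1, s2, s4, s5, s6, s7}.
Read 'b': s0→{s1, s2, s3}, s1→{s1, s2, s6}, s2→{s2, s3, s7}, s4→{s2}, s5→{s5, s6}, s6→∅, s7→{s2, s4}; union {s1, s2, s3, s4, s5, s6, s7}; ε-closure = {s0, s1, s2, s3, s4, s5, s6, s7}.
Read 'a': s0→{s3}, s1→∅, s2→{s0, s3, s6}, s3→∅, s4→{s0, s6, s7}, s5→{s0, s1, s2, s3}, s6→{s0, s2, s6}, s7→{s1, s4, s7}; now {s0, s1, s2, s3, s4, s6, s7}.
Read 'b': s0→{s1, s2, s3}, s1→{s1, s2, s6}, s2→{s2, s3, s7}, s3→{s3}, s4→{s2}, s6→∅, s7→{s2, s4}; union {s1, s2, s3, s4, s6, s7}; ε-closure = {s0, s1, s2, s3, s4, s6, s7}.
Read 'a': s0→{s3}, s1→∅, s2→{s0, s3, s6}, s3→∅, s4→{s0, s6, s7}, s6→{s0, s2, s6}, s7→{s1, s4, s7}; now {s0, s1, s2, s3, s4, s6, s7}.
Read 'a': s0→{s3}, s1→∅, s2→{s0, s3, s6}, s3→∅, s4→{s0, s6, s7}, s6→{s0, s2, s6}, s7→{s1, s4, s7}; now {s0, s1, s2, s3, s4, s6, s7}.
The final set {s0, s1, s2, s3, s4, s6, s7} contains the accepting state s6.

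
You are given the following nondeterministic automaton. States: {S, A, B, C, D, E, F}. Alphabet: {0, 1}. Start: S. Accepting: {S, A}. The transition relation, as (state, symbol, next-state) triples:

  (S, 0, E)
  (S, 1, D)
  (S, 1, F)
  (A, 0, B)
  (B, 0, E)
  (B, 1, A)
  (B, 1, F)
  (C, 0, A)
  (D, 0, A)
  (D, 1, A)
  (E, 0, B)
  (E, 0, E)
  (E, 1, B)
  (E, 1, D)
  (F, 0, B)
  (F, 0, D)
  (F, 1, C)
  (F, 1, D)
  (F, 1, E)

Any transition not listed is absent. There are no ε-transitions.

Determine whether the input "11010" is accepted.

Start in {S}.
Read '1': {S} → {D, F}.
Read '1': {D, F} → {A, C, D, E}.
Read '0': {A, C, D, E} → {A, B, E}.
Read '1': {A, B, E} → {A, B, D, F}.
Read '0': {A, B, D, F} → {A, B, D, E}.
The final set {A, B, D, E} contains the accepting state A.

Yes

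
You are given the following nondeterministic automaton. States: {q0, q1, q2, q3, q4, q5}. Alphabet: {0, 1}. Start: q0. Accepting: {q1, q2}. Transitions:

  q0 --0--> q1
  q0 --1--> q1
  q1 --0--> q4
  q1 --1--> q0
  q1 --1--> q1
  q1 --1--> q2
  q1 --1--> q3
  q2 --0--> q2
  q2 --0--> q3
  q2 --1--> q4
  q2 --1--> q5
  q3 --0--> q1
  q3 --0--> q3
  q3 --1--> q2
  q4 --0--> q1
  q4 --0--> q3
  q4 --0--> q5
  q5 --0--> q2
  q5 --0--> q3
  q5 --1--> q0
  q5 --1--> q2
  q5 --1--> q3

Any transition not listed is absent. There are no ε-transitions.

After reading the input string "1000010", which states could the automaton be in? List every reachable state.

{q1, q2, q3, q4, q5}

Start in {q0}.
Read '1': q0→{q1}; now {q1}.
Read '0': q1→{q4}; now {q4}.
Read '0': q4→{q1, q3, q5}; now {q1, q3, q5}.
Read '0': q1→{q4}, q3→{q1, q3}, q5→{q2, q3}; now {q1, q2, q3, q4}.
Read '0': q1→{q4}, q2→{q2, q3}, q3→{q1, q3}, q4→{q1, q3, q5}; now {q1, q2, q3, q4, q5}.
Read '1': q1→{q0, q1, q2, q3}, q2→{q4, q5}, q3→{q2}, q4→∅, q5→{q0, q2, q3}; now {q0, q1, q2, q3, q4, q5}.
Read '0': q0→{q1}, q1→{q4}, q2→{q2, q3}, q3→{q1, q3}, q4→{q1, q3, q5}, q5→{q2, q3}; now {q1, q2, q3, q4, q5}.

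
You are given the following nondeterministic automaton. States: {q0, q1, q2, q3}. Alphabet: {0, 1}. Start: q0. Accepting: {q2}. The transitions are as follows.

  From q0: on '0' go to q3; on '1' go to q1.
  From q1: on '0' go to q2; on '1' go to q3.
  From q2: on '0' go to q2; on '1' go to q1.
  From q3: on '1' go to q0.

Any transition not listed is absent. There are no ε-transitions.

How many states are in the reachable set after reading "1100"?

0

Start in {q0}.
Read '1': q0→{q1}; now {q1}.
Read '1': q1→{q3}; now {q3}.
Read '0': q3→∅; now ∅.
The set is empty and remains empty for the remaining 1 symbol.
That set has 0 states.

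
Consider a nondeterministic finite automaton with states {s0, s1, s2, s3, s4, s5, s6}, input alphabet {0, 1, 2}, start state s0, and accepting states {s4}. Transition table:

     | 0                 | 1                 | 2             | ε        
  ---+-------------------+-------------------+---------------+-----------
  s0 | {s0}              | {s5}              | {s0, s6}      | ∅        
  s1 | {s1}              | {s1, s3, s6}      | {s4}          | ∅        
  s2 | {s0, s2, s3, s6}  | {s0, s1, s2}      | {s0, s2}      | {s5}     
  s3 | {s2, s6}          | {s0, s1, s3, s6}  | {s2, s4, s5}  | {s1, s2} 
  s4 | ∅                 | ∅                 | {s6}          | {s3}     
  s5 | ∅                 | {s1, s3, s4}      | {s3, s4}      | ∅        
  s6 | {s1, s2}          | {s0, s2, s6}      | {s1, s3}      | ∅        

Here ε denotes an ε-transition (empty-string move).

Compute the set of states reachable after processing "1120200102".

{s0, s1, s2, s3, s4, s5, s6}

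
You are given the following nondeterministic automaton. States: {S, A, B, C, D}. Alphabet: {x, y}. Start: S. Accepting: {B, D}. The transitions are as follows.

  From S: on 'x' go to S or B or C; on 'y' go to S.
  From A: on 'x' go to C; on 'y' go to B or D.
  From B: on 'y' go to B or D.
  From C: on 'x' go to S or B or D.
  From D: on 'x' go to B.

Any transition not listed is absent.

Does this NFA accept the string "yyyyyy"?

Start in {S}.
Read 'y': {S} → {S}.
Read 'y': {S} → {S}.
Read 'y': {S} → {S}.
Read 'y': {S} → {S}.
Read 'y': {S} → {S}.
Read 'y': {S} → {S}.
The final set {S} contains no accepting state.

No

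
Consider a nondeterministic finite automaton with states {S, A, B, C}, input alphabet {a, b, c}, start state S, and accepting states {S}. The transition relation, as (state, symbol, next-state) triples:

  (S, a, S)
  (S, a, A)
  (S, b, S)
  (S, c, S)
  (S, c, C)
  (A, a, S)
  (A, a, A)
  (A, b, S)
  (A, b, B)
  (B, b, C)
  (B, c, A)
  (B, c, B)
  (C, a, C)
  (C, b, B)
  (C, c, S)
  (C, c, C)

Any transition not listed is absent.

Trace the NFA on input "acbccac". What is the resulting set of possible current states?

{S, C}

Start in {S}.
Read 'a': S→{S, A}; now {S, A}.
Read 'c': S→{S, C}, A→∅; now {S, C}.
Read 'b': S→{S}, C→{B}; now {S, B}.
Read 'c': S→{S, C}, B→{A, B}; now {S, A, B, C}.
Read 'c': S→{S, C}, A→∅, B→{A, B}, C→{S, C}; now {S, A, B, C}.
Read 'a': S→{S, A}, A→{S, A}, B→∅, C→{C}; now {S, A, C}.
Read 'c': S→{S, C}, A→∅, C→{S, C}; now {S, C}.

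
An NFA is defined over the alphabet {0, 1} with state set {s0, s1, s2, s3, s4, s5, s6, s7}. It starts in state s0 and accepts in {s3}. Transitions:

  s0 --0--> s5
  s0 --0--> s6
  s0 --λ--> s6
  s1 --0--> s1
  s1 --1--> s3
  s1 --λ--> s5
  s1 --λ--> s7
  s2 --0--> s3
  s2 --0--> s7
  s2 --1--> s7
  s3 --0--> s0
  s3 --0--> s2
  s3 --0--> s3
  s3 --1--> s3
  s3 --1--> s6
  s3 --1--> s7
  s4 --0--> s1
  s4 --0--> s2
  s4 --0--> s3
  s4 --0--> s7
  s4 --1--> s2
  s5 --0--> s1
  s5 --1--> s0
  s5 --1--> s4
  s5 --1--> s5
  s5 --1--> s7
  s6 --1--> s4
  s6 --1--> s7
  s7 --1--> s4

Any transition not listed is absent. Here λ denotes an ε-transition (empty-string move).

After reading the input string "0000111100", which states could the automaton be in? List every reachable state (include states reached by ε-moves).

{s0, s1, s2, s3, s5, s6, s7}

Start: ε-closure({s0}) = {s0, s6}.
Read '0': s0→{s5, s6}, s6→∅; now {s5, s6}.
Read '0': s5→{s1}, s6→∅; union {s1}; ε-closure = {s1, s5, s7}.
Read '0': s1→{s1}, s5→{s1}, s7→∅; union {s1}; ε-closure = {s1, s5, s7}.
Read '0': s1→{s1}, s5→{s1}, s7→∅; union {s1}; ε-closure = {s1, s5, s7}.
Read '1': s1→{s3}, s5→{s0, s4, s5, s7}, s7→{s4}; union {s0, s3, s4, s5, s7}; ε-closure = {s0, s3, s4, s5, s6, s7}.
Read '1': s0→∅, s3→{s3, s6, s7}, s4→{s2}, s5→{s0, s4, s5, s7}, s6→{s4, s7}, s7→{s4}; now {s0, s2, s3, s4, s5, s6, s7}.
Read '1': s0→∅, s2→{s7}, s3→{s3, s6, s7}, s4→{s2}, s5→{s0, s4, s5, s7}, s6→{s4, s7}, s7→{s4}; now {s0, s2, s3, s4, s5, s6, s7}.
Read '1': s0→∅, s2→{s7}, s3→{s3, s6, s7}, s4→{s2}, s5→{s0, s4, s5, s7}, s6→{s4, s7}, s7→{s4}; now {s0, s2, s3, s4, s5, s6, s7}.
Read '0': s0→{s5, s6}, s2→{s3, s7}, s3→{s0, s2, s3}, s4→{s1, s2, s3, s7}, s5→{s1}, s6→∅, s7→∅; now {s0, s1, s2, s3, s5, s6, s7}.
Read '0': s0→{s5, s6}, s1→{s1}, s2→{s3, s7}, s3→{s0, s2, s3}, s5→{s1}, s6→∅, s7→∅; now {s0, s1, s2, s3, s5, s6, s7}.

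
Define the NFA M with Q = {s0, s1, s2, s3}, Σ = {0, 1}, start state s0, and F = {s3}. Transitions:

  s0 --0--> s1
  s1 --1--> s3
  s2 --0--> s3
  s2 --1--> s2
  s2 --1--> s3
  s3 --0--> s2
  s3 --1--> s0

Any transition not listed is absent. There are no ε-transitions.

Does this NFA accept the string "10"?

Start in {s0}.
Read '1': s0→∅; now ∅.
The set is empty and remains empty for the remaining 1 symbol.
The final set ∅ contains no accepting state.

No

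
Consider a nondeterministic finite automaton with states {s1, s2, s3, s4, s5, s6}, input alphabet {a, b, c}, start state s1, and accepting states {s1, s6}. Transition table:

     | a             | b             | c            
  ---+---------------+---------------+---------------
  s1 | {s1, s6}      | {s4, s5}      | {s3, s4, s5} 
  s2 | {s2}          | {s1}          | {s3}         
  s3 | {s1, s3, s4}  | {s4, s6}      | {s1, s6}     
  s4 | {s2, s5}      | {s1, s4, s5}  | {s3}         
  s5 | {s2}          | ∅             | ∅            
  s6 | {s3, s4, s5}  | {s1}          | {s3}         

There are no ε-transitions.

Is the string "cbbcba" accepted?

Yes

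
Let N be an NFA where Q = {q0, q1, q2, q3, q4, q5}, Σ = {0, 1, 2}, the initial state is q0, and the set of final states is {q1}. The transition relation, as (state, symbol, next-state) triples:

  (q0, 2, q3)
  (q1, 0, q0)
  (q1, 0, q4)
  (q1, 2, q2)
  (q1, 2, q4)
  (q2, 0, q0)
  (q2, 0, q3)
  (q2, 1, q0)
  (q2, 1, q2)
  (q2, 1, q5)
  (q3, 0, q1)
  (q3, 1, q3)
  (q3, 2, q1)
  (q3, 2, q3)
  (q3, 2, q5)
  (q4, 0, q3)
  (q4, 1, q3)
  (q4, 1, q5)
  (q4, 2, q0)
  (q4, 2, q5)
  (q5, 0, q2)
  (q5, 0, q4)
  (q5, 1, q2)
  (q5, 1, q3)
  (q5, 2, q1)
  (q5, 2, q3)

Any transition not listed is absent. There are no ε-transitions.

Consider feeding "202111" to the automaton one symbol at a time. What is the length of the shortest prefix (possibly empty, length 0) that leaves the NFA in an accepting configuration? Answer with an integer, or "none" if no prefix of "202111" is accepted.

2

Start in {q0}.
Read '2': {q0} → {q3}.
Read '0': {q3} → {q1}.
None of the earlier sets intersect F, but {q1} does.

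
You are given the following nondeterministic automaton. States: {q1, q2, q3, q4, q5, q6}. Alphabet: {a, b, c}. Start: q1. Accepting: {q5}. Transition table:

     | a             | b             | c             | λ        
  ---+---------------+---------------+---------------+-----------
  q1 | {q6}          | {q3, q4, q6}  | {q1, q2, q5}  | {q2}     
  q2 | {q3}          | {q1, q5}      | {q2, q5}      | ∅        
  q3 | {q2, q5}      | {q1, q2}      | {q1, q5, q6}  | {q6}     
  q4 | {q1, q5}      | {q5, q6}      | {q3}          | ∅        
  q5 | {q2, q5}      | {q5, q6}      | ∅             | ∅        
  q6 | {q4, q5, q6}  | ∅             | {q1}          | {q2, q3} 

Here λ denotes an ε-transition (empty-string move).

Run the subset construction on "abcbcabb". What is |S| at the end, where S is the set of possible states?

Start: ε-closure({q1}) = {q1, q2}.
Read 'a': {q1, q2} → {q2, q3, q6}.
Read 'b': {q2, q3, q6} → {q1, q2, q5}.
Read 'c': {q1, q2, q5} → {q1, q2, q5}.
Read 'b': {q1, q2, q5} → {q1, q2, q3, q4, q5, q6}.
Read 'c': {q1, q2, q3, q4, q5, q6} → {q1, q2, q3, q5, q6}.
Read 'a': {q1, q2, q3, q5, q6} → {q2, q3, q4, q5, q6}.
Read 'b': {q2, q3, q4, q5, q6} → {q1, q2, q3, q5, q6}.
Read 'b': {q1, q2, q3, q5, q6} → {q1, q2, q3, q4, q5, q6}.
That set has 6 states.

6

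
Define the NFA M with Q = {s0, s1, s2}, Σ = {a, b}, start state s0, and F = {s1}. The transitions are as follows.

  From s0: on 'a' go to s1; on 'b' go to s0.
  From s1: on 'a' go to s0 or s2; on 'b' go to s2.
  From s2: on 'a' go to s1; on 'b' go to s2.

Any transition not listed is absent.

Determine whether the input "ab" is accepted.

No

Start in {s0}.
Read 'a': {s0} → {s1}.
Read 'b': {s1} → {s2}.
The final set {s2} contains no accepting state.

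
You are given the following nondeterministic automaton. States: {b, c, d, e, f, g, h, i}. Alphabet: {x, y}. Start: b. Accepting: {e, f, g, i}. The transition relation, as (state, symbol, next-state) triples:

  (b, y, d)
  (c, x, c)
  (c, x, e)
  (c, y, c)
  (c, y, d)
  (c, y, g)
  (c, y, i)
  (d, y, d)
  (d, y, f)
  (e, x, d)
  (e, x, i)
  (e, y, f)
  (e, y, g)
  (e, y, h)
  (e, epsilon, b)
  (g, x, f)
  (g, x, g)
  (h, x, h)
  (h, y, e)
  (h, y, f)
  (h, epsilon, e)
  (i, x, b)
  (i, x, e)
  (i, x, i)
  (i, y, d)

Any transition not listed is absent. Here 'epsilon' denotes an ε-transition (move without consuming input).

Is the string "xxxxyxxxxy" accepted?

No

Start in {b}.
Read 'x': b→∅; now ∅.
The set is empty and remains empty for the remaining 9 symbols.
The final set ∅ contains no accepting state.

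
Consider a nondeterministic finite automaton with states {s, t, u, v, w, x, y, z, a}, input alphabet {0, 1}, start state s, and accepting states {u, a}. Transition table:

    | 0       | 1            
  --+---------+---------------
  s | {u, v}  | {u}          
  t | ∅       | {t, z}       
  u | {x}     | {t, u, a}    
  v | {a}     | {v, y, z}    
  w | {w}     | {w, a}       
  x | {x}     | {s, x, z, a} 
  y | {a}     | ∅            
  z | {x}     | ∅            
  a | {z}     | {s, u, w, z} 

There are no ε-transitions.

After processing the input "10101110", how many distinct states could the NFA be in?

Start in {s}.
Read '1': s→{u}; now {u}.
Read '0': u→{x}; now {x}.
Read '1': x→{s, x, z, a}; now {s, x, z, a}.
Read '0': s→{u, v}, x→{x}, z→{x}, a→{z}; now {u, v, x, z}.
Read '1': u→{t, u, a}, v→{v, y, z}, x→{s, x, z, a}, z→∅; now {s, t, u, v, x, y, z, a}.
Read '1': s→{u}, t→{t, z}, u→{t, u, a}, v→{v, y, z}, x→{s, x, z, a}, y→∅, z→∅, a→{s, u, w, z}; now {s, t, u, v, w, x, y, z, a}.
Read '1': s→{u}, t→{t, z}, u→{t, u, a}, v→{v, y, z}, w→{w, a}, x→{s, x, z, a}, y→∅, z→∅, a→{s, u, w, z}; now {s, t, u, v, w, x, y, z, a}.
Read '0': s→{u, v}, t→∅, u→{x}, v→{a}, w→{w}, x→{x}, y→{a}, z→{x}, a→{z}; now {u, v, w, x, z, a}.
That set has 6 states.

6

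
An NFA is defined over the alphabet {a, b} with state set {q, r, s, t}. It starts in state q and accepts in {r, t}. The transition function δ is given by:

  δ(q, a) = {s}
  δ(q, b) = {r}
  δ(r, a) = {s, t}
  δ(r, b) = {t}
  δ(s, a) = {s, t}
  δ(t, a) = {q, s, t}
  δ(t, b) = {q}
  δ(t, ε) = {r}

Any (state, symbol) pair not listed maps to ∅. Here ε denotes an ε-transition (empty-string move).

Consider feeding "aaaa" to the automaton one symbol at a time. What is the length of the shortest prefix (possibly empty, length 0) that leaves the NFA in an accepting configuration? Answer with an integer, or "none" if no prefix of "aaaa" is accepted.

2

Start in {q}.
Read 'a': q→{s}; now {s}.
Read 'a': s→{s, t}; union {s, t}; ε-closure = {r, s, t}.
None of the earlier sets intersect F, but {r, s, t} does.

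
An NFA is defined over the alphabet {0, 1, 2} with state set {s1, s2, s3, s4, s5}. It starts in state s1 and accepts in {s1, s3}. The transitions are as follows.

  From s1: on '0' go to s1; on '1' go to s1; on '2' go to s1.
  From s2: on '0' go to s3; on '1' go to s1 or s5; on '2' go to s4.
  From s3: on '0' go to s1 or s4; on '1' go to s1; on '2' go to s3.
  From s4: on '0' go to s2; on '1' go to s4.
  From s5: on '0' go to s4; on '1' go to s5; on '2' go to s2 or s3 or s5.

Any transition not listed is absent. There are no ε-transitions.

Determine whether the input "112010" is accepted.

Yes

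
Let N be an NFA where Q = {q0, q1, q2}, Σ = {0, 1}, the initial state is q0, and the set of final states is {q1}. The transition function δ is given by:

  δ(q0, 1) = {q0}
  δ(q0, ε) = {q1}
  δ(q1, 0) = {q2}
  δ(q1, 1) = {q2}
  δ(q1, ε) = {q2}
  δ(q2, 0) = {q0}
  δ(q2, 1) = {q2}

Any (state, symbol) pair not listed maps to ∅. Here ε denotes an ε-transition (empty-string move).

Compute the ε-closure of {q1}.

Begin with {q1}.
ε-move q1 → q2; add q2.

{q1, q2}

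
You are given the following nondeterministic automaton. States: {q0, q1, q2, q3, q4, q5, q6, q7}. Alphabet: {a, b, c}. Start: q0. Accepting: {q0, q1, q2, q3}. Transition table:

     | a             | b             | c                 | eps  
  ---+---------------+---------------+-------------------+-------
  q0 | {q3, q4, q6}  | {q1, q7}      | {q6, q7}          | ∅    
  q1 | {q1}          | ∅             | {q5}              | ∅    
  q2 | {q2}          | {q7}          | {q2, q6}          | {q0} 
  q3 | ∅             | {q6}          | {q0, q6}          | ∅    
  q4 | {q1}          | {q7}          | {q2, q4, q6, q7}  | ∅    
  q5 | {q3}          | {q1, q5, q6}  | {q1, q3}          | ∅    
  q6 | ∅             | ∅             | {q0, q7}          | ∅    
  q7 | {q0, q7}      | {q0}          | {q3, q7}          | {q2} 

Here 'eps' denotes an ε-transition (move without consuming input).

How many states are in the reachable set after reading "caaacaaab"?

5

Start in {q0}.
Read 'c': {q0} → {q0, q2, q6, q7}.
Read 'a': {q0, q2, q6, q7} → {q0, q2, q3, q4, q6, q7}.
Read 'a': {q0, q2, q3, q4, q6, q7} → {q0, q1, q2, q3, q4, q6, q7}.
Read 'a': {q0, q1, q2, q3, q4, q6, q7} → {q0, q1, q2, q3, q4, q6, q7}.
Read 'c': {q0, q1, q2, q3, q4, q6, q7} → {q0, q2, q3, q4, q5, q6, q7}.
Read 'a': {q0, q2, q3, q4, q5, q6, q7} → {q0, q1, q2, q3, q4, q6, q7}.
Read 'a': {q0, q1, q2, q3, q4, q6, q7} → {q0, q1, q2, q3, q4, q6, q7}.
Read 'a': {q0, q1, q2, q3, q4, q6, q7} → {q0, q1, q2, q3, q4, q6, q7}.
Read 'b': {q0, q1, q2, q3, q4, q6, q7} → {q0, q1, q2, q6, q7}.
That set has 5 states.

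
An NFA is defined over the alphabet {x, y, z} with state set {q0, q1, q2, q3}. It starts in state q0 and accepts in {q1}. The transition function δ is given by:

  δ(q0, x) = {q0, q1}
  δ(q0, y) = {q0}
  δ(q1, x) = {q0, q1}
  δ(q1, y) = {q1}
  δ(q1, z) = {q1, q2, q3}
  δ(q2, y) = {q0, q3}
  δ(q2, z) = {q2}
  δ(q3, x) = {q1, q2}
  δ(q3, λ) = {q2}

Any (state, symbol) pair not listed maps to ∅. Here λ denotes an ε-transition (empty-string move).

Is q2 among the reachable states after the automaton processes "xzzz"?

Yes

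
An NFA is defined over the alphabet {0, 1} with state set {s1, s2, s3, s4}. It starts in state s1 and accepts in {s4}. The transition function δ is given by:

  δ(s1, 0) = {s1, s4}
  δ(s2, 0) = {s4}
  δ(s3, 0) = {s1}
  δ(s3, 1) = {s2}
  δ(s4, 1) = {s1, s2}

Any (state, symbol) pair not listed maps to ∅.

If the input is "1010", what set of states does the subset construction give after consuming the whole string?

∅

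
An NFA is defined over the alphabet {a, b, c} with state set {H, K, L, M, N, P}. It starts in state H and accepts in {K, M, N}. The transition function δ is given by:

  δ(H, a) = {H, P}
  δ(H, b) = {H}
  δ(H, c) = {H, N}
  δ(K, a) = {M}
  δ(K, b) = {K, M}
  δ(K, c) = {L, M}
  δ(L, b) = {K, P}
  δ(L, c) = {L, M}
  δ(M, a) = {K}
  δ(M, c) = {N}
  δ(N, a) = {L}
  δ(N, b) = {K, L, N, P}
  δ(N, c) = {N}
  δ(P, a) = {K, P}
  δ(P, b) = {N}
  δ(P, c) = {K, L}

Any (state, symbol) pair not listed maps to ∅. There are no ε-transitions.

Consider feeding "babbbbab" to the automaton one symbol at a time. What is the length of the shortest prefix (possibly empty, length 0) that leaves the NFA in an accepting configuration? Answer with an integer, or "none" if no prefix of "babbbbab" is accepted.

3

Start in {H}.
Read 'b': {H} → {H}.
Read 'a': {H} → {H, P}.
Read 'b': {H, P} → {H, N}.
None of the earlier sets intersect F, but {H, N} does.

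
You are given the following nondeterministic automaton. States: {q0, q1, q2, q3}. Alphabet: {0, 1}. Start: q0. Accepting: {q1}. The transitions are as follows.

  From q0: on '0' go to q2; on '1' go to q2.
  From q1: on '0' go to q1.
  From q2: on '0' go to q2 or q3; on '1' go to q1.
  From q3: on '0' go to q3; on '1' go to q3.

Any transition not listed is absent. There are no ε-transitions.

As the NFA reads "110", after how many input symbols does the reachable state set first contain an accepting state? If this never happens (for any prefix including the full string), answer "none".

Start in {q0}.
Read '1': q0→{q2}; now {q2}.
Read '1': q2→{q1}; now {q1}.
None of the earlier sets intersect F, but {q1} does.

2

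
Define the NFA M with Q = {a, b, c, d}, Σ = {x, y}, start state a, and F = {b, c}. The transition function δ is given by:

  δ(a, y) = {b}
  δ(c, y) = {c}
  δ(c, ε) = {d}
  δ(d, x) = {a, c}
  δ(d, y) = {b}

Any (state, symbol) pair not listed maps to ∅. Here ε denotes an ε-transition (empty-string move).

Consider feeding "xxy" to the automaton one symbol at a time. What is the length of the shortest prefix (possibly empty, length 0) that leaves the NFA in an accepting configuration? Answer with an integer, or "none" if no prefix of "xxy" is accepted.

Start in {a}.
Read 'x': {a} → ∅.
The set is empty and remains empty for the remaining 2 symbols.
No reachable set along the way intersects F.

none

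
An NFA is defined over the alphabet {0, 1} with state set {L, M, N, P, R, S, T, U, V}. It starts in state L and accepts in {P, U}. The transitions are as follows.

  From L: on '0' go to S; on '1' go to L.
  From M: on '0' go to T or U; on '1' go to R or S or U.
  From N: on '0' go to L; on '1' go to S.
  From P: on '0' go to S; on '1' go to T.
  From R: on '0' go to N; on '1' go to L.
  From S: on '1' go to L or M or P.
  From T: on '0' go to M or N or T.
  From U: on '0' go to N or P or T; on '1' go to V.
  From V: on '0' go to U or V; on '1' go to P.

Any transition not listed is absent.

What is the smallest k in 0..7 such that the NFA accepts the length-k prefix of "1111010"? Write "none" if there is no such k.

6

Start in {L}.
Read '1': L→{L}; now {L}.
Read '1': L→{L}; now {L}.
Read '1': L→{L}; now {L}.
Read '1': L→{L}; now {L}.
Read '0': L→{S}; now {S}.
Read '1': S→{L, M, P}; now {L, M, P}.
None of the earlier sets intersect F, but {L, M, P} does.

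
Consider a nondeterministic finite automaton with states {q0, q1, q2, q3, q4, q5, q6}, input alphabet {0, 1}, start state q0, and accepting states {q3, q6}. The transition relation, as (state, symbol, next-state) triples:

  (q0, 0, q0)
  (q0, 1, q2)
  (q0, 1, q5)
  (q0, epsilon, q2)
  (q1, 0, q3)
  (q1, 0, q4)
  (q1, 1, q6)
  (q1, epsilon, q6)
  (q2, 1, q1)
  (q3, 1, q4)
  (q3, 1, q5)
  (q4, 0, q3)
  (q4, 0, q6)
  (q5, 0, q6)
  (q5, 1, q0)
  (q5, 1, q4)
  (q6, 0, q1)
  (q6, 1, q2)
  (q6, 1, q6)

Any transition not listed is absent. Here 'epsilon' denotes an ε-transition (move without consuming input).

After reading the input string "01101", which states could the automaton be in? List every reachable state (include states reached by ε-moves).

{q1, q2, q4, q5, q6}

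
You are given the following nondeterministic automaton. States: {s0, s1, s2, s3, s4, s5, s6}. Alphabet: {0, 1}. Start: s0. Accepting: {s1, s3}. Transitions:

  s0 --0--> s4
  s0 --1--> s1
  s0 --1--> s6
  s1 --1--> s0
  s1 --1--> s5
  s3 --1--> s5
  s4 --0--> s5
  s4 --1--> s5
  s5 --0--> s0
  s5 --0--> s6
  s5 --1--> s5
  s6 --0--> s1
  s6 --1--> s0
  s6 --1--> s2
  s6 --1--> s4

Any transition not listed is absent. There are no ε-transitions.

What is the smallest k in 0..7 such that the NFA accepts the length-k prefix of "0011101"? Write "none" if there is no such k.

7

Start in {s0}.
Read '0': s0→{s4}; now {s4}.
Read '0': s4→{s5}; now {s5}.
Read '1': s5→{s5}; now {s5}.
Read '1': s5→{s5}; now {s5}.
Read '1': s5→{s5}; now {s5}.
Read '0': s5→{s0, s6}; now {s0, s6}.
Read '1': s0→{s1, s6}, s6→{s0, s2, s4}; now {s0, s1, s2, s4, s6}.
None of the earlier sets intersect F, but {s0, s1, s2, s4, s6} does.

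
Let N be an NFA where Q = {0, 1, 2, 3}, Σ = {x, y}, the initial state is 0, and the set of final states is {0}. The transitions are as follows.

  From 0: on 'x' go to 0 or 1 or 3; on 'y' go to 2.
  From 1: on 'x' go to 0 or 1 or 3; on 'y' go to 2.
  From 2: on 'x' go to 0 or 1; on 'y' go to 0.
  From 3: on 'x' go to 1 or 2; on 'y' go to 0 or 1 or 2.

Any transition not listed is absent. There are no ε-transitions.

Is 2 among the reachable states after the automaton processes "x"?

No

Start in {0}.
Read 'x': 0→{0, 1, 3}; now {0, 1, 3}.
State 2 is not in {0, 1, 3}.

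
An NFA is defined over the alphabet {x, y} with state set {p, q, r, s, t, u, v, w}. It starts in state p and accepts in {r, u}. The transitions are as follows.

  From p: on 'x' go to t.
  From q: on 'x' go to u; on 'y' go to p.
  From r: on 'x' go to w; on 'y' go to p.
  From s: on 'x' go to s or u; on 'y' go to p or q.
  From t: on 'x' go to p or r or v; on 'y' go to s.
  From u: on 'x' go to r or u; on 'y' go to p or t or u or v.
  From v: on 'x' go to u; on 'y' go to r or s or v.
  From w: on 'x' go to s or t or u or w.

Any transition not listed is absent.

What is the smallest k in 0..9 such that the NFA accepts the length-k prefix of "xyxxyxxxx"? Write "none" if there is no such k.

Start in {p}.
Read 'x': {p} → {t}.
Read 'y': {t} → {s}.
Read 'x': {s} → {s, u}.
None of the earlier sets intersect F, but {s, u} does.

3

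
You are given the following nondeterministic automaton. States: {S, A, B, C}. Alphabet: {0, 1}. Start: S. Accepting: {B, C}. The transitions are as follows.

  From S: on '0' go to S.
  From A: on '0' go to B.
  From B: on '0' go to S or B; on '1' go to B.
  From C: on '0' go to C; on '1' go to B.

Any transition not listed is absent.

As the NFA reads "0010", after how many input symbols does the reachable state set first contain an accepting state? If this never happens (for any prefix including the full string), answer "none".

Start in {S}.
Read '0': {S} → {S}.
Read '0': {S} → {S}.
Read '1': {S} → ∅.
The set is empty and remains empty for the remaining 1 symbol.
No reachable set along the way intersects F.

none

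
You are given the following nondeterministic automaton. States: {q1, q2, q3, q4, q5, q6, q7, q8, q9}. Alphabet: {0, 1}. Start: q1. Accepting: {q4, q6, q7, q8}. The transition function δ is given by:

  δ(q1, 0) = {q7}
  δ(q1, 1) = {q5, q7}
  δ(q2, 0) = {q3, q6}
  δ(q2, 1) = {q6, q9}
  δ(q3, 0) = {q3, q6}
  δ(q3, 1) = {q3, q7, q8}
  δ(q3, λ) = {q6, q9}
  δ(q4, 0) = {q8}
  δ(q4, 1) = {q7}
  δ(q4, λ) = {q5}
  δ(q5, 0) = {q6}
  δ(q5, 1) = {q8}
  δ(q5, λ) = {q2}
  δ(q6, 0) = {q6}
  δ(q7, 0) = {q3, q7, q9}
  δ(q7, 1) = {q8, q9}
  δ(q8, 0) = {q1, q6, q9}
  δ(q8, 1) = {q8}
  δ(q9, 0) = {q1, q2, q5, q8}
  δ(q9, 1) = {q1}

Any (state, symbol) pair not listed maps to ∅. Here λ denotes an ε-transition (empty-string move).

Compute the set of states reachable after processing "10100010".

{q1, q2, q3, q5, q6, q7, q8, q9}

Start in {q1}.
Read '1': {q1} → {q2, q5, q7}.
Read '0': {q2, q5, q7} → {q3, q6, q7, q9}.
Read '1': {q3, q6, q7, q9} → {q1, q3, q6, q7, q8, q9}.
Read '0': {q1, q3, q6, q7, q8, q9} → {q1, q2, q3, q5, q6, q7, q8, q9}.
Read '0': {q1, q2, q3, q5, q6, q7, q8, q9} → {q1, q2, q3, q5, q6, q7, q8, q9}.
Read '0': {q1, q2, q3, q5, q6, q7, q8, q9} → {q1, q2, q3, q5, q6, q7, q8, q9}.
Read '1': {q1, q2, q3, q5, q6, q7, q8, q9} → {q1, q2, q3, q5, q6, q7, q8, q9}.
Read '0': {q1, q2, q3, q5, q6, q7, q8, q9} → {q1, q2, q3, q5, q6, q7, q8, q9}.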